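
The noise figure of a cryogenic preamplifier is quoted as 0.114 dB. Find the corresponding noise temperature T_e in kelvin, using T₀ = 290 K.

7.71 K

F = 10^(0.114/10) = 1.0266
T_e = (F − 1)·T₀ = (1.0266 − 1) × 290 = 7.71 K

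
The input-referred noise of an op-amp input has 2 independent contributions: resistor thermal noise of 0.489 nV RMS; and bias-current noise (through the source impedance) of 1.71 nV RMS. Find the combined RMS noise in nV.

1.78 nV

Uncorrelated sources add in power (mean-square): V_tot = √(ΣV_i²)
V_tot = √[(4.89×10⁻¹⁰)² + (1.71×10⁻⁹)²] = 1.78×10⁻⁹ V = 1.78 nV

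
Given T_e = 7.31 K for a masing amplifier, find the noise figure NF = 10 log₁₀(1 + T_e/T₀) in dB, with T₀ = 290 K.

F = 1 + T_e/T₀ = 1 + 7.31/290 = 1.02521
NF = 10 log₁₀(1.02521) = 0.108 dB

0.108 dB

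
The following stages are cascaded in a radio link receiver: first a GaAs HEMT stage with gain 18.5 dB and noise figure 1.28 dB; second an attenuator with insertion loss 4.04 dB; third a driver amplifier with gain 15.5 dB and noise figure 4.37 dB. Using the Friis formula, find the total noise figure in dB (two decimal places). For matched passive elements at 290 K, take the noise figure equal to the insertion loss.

1.54 dB

Convert to linear (a loss of L dB is a gain of −L dB): F_i = 10^(NF_i/10), G_i = 10^(G_i,dB/10)
  Stage 1: F_1 = 10^(1.28/10) = 1.343, G_1 = 10^(18.5/10) = 70.79
  Stage 2: F_2 = 10^(4.04/10) = 2.535, G_2 = 10^(−4.04/10) = 0.3945
  Stage 3: F_3 = 10^(4.37/10) = 2.735, G_3 = 10^(15.5/10) = 35.48
Friis cascade:
  F = 1.343 + (2.535 − 1)/70.79 + (2.735 − 1)/27.93 = 1.427
NF = 10 log₁₀(1.427) = 1.54 dB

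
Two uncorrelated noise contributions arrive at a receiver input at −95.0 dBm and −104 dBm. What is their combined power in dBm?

−94.5 dBm

Convert to linear, add, convert back:
P₁ = 3.16×10⁻¹³ W, P₂ = 3.98×10⁻¹⁴ W
P_tot = 3.56×10⁻¹³ W → 10 log₁₀(P_tot / 10⁻³) = −94.5 dBm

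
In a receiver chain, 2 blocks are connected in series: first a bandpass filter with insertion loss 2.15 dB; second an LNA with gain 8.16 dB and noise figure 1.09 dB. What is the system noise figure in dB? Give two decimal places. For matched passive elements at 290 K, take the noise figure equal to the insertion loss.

3.24 dB

Convert to linear (a loss of L dB is a gain of −L dB): F_i = 10^(NF_i/10), G_i = 10^(G_i,dB/10)
  Stage 1: F_1 = 10^(2.15/10) = 1.641, G_1 = 10^(−2.15/10) = 0.6095
  Stage 2: F_2 = 10^(1.09/10) = 1.285, G_2 = 10^(8.16/10) = 6.546
Friis cascade:
  F = 1.641 + (1.285 − 1)/0.6095 = 2.109
NF = 10 log₁₀(2.109) = 3.24 dB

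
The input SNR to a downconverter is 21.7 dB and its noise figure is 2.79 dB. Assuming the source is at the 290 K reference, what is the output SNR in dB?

By definition F = SNR_in/SNR_out, so in dB: SNR_out = SNR_in − NF
SNR_out = 21.7 − 2.79 = 18.91 dB

18.91 dB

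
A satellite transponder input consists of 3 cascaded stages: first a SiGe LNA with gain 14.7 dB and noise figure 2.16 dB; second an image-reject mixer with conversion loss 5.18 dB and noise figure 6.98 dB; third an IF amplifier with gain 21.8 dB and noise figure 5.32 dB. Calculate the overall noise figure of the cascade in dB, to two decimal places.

3.11 dB

Convert to linear (a loss of L dB is a gain of −L dB): F_i = 10^(NF_i/10), G_i = 10^(G_i,dB/10)
  Stage 1: F_1 = 10^(2.16/10) = 1.644, G_1 = 10^(14.7/10) = 29.51
  Stage 2: F_2 = 10^(6.98/10) = 4.989, G_2 = 10^(−5.18/10) = 0.3034
  Stage 3: F_3 = 10^(5.32/10) = 3.404, G_3 = 10^(21.8/10) = 151.4
Friis cascade:
  F = 1.644 + (4.989 − 1)/29.51 + (3.404 − 1)/8.954 = 2.048
NF = 10 log₁₀(2.048) = 3.11 dB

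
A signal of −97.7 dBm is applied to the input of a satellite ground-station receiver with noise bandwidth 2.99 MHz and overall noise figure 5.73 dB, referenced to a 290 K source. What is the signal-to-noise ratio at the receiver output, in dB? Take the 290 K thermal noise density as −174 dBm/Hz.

5.8 dB

Noise floor: N = −174 + 10 log₁₀(B) + NF
10 log₁₀(2.99×10⁶) = 64.76 dB
N = −174 + 64.76 + 5.73 = −103.51 dBm
SNR = P_sig − N = −97.7 − (−103.51) = 5.81 dB → 5.8 dB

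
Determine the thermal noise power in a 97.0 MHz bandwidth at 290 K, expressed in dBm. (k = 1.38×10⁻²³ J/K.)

P_n = kTB = 1.38×10⁻²³ × 290 × 9.70×10⁷ = 3.88×10⁻¹³ W
In dBm: 10 log₁₀(3.88×10⁻¹³ / 10⁻³) = −94.1 dBm

−94.1 dBm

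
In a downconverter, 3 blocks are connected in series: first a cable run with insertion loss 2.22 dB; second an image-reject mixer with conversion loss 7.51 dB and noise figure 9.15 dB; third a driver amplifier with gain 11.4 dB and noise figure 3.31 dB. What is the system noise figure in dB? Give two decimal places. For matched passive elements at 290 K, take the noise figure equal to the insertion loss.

Convert to linear (a loss of L dB is a gain of −L dB): F_i = 10^(NF_i/10), G_i = 10^(G_i,dB/10)
  Stage 1: F_1 = 10^(2.22/10) = 1.667, G_1 = 10^(−2.22/10) = 0.5998
  Stage 2: F_2 = 10^(9.15/10) = 8.222, G_2 = 10^(−7.51/10) = 0.1774
  Stage 3: F_3 = 10^(3.31/10) = 2.143, G_3 = 10^(11.4/10) = 13.80
Friis cascade:
  F = 1.667 + (8.222 − 1)/0.5998 + (2.143 − 1)/0.1064 = 24.45
NF = 10 log₁₀(24.45) = 13.88 dB

13.88 dB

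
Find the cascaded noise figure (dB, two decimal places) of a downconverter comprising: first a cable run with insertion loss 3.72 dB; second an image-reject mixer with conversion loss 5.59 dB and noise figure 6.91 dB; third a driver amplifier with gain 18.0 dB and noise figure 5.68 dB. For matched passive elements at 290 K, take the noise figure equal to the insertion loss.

Convert to linear (a loss of L dB is a gain of −L dB): F_i = 10^(NF_i/10), G_i = 10^(G_i,dB/10)
  Stage 1: F_1 = 10^(3.72/10) = 2.355, G_1 = 10^(−3.72/10) = 0.4246
  Stage 2: F_2 = 10^(6.91/10) = 4.909, G_2 = 10^(−5.59/10) = 0.2761
  Stage 3: F_3 = 10^(5.68/10) = 3.698, G_3 = 10^(18.0/10) = 63.10
Friis cascade:
  F = 2.355 + (4.909 − 1)/0.4246 + (3.698 − 1)/0.1172 = 34.58
NF = 10 log₁₀(34.58) = 15.39 dB

15.39 dB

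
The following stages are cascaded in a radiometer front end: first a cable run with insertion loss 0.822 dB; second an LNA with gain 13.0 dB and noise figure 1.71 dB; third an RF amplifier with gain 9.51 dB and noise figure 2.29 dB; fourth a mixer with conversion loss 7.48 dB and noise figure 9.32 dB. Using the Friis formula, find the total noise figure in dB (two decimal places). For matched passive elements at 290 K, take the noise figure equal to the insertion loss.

2.75 dB

Convert to linear (a loss of L dB is a gain of −L dB): F_i = 10^(NF_i/10), G_i = 10^(G_i,dB/10)
  Stage 1: F_1 = 10^(0.822/10) = 1.208, G_1 = 10^(−0.822/10) = 0.8276
  Stage 2: F_2 = 10^(1.71/10) = 1.483, G_2 = 10^(13.0/10) = 19.95
  Stage 3: F_3 = 10^(2.29/10) = 1.694, G_3 = 10^(9.51/10) = 8.933
  Stage 4: F_4 = 10^(9.32/10) = 8.551, G_4 = 10^(−7.48/10) = 0.1786
Friis cascade:
  F = 1.208 + (1.483 − 1)/0.8276 + (1.694 − 1)/16.51 + (8.551 − 1)/147.5 = 1.885
NF = 10 log₁₀(1.885) = 2.75 dB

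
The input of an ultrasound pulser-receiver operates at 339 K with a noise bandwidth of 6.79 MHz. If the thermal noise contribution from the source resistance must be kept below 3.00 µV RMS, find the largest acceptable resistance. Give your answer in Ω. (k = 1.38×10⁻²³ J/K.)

70.8 Ω

Johnson–Nyquist: V_n = √(4kTRB) ⇒ R = V_n² / (4kTB)
4kTB = 4 × 1.38×10⁻²³ × 339 × 6.79×10⁶ = 1.27×10⁻¹³
R = (3.00×10⁻⁶)² / 1.27×10⁻¹³ = 7.08×10¹ Ω = 70.8 Ω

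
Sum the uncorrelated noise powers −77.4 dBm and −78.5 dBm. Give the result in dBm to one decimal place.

−74.9 dBm

Convert to linear, add, convert back:
P₁ = 1.82×10⁻¹¹ W, P₂ = 1.41×10⁻¹¹ W
P_tot = 3.23×10⁻¹¹ W → 10 log₁₀(P_tot / 10⁻³) = −74.9 dBm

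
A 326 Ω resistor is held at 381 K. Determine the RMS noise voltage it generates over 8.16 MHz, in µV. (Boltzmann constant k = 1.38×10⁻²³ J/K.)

7.48 µV

V_n = √(4kTRB)
4kTRB = 4 × 1.38×10⁻²³ × 381 × 3.26×10² × 8.16×10⁶ = 5.59×10⁻¹¹ V²
V_n = √(5.59×10⁻¹¹) = 7.48×10⁻⁶ V = 7.48 µV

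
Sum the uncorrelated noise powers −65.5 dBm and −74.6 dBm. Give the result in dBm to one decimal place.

Convert to linear, add, convert back:
P₁ = 2.82×10⁻¹⁰ W, P₂ = 3.47×10⁻¹¹ W
P_tot = 3.17×10⁻¹⁰ W → 10 log₁₀(P_tot / 10⁻³) = −65.0 dBm

−65.0 dBm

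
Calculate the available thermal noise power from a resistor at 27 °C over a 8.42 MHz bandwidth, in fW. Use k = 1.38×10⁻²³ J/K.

T = 27 °C + 273.15 = 300.15 K
P_n = kTB = 1.38×10⁻²³ × 300.15 × 8.42×10⁶ = 3.49×10⁻¹⁴ W = 34.9 fW

34.9 fW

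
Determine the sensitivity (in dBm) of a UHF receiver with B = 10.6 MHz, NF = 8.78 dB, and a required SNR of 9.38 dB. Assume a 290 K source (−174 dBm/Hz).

Sensitivity = −174 + 10 log₁₀(B) + NF + SNR_min
= −174 + 70.25 + 8.78 + 9.38
= −85.59 dBm → −85.6 dBm

−85.6 dBm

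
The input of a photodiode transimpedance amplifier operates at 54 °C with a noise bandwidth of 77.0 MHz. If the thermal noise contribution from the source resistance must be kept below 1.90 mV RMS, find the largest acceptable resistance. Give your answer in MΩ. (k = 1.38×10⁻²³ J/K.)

2.60 MΩ

T = 54 °C + 273.15 = 327.15 K
Johnson–Nyquist: V_n = √(4kTRB) ⇒ R = V_n² / (4kTB)
4kTB = 4 × 1.38×10⁻²³ × 327.15 × 7.70×10⁷ = 1.39×10⁻¹²
R = (1.90×10⁻³)² / 1.39×10⁻¹² = 2.60×10⁶ Ω = 2.60 MΩ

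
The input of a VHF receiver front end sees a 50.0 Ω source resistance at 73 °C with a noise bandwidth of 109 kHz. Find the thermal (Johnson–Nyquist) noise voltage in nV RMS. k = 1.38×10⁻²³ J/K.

323 nV

T = 73 °C + 273.15 = 346.15 K
V_n = √(4kTRB)
4kTRB = 4 × 1.38×10⁻²³ × 346.15 × 5.00×10¹ × 1.09×10⁵ = 1.04×10⁻¹³ V²
V_n = √(1.04×10⁻¹³) = 3.23×10⁻⁷ V = 323 nV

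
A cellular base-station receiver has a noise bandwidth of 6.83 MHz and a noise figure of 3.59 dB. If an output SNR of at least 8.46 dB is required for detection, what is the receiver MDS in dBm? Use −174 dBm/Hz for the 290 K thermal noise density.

Sensitivity = −174 + 10 log₁₀(B) + NF + SNR_min
= −174 + 68.34 + 3.59 + 8.46
= −93.61 dBm → −93.6 dBm

−93.6 dBm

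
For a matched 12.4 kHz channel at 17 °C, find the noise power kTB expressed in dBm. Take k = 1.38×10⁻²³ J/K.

T = 17 °C + 273.15 = 290.15 K
P_n = kTB = 1.38×10⁻²³ × 290.15 × 1.24×10⁴ = 4.97×10⁻¹⁷ W
In dBm: 10 log₁₀(4.97×10⁻¹⁷ / 10⁻³) = −133.0 dBm

−133.0 dBm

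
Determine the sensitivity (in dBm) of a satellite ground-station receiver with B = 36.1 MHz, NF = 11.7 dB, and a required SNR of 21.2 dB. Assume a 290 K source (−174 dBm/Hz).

−65.5 dBm

Sensitivity = −174 + 10 log₁₀(B) + NF + SNR_min
= −174 + 75.58 + 11.7 + 21.2
= −65.52 dBm → −65.5 dBm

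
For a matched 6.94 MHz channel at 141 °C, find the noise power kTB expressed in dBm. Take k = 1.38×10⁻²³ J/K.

T = 141 °C + 273.15 = 414.15 K
P_n = kTB = 1.38×10⁻²³ × 414.15 × 6.94×10⁶ = 3.97×10⁻¹⁴ W
In dBm: 10 log₁₀(3.97×10⁻¹⁴ / 10⁻³) = −104.0 dBm

−104.0 dBm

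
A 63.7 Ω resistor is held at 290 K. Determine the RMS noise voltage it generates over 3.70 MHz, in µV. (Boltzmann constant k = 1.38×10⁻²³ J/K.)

V_n = √(4kTRB)
4kTRB = 4 × 1.38×10⁻²³ × 290 × 6.37×10¹ × 3.70×10⁶ = 3.77×10⁻¹² V²
V_n = √(3.77×10⁻¹²) = 1.94×10⁻⁶ V = 1.94 µV

1.94 µV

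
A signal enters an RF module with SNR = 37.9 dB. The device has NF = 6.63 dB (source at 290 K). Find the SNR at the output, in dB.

31.27 dB

By definition F = SNR_in/SNR_out, so in dB: SNR_out = SNR_in − NF
SNR_out = 37.9 − 6.63 = 31.27 dB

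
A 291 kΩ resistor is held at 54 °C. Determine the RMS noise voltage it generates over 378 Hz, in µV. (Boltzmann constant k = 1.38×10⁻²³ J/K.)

T = 54 °C + 273.15 = 327.15 K
V_n = √(4kTRB)
4kTRB = 4 × 1.38×10⁻²³ × 327.15 × 2.91×10⁵ × 3.78×10² = 1.99×10⁻¹² V²
V_n = √(1.99×10⁻¹²) = 1.41×10⁻⁶ V = 1.41 µV

1.41 µV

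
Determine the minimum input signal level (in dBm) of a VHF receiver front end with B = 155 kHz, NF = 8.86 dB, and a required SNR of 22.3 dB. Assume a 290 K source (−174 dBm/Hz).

Sensitivity = −174 + 10 log₁₀(B) + NF + SNR_min
= −174 + 51.9 + 8.86 + 22.3
= −90.94 dBm → −90.9 dBm

−90.9 dBm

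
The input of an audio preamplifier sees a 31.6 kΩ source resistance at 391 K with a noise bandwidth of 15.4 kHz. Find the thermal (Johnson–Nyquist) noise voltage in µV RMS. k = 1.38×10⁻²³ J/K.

3.24 µV

V_n = √(4kTRB)
4kTRB = 4 × 1.38×10⁻²³ × 391 × 3.16×10⁴ × 1.54×10⁴ = 1.05×10⁻¹¹ V²
V_n = √(1.05×10⁻¹¹) = 3.24×10⁻⁶ V = 3.24 µV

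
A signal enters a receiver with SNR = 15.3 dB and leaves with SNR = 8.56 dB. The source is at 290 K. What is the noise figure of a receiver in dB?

NF (dB) = SNR_in(dB) − SNR_out(dB) when the source is at T₀
NF = 15.3 − 8.56 = 6.74 dB

6.74 dB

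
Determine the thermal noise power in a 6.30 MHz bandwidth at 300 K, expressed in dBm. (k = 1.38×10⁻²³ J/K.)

P_n = kTB = 1.38×10⁻²³ × 300 × 6.30×10⁶ = 2.61×10⁻¹⁴ W
In dBm: 10 log₁₀(2.61×10⁻¹⁴ / 10⁻³) = −105.8 dBm

−105.8 dBm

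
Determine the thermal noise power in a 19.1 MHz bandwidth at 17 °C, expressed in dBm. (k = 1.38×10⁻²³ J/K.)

−101.2 dBm

T = 17 °C + 273.15 = 290.15 K
P_n = kTB = 1.38×10⁻²³ × 290.15 × 1.91×10⁷ = 7.65×10⁻¹⁴ W
In dBm: 10 log₁₀(7.65×10⁻¹⁴ / 10⁻³) = −101.2 dBm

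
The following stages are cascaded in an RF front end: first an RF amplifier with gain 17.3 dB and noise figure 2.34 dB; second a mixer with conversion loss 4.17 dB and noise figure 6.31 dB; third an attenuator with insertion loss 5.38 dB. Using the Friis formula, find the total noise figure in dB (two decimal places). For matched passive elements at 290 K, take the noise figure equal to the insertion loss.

Convert to linear (a loss of L dB is a gain of −L dB): F_i = 10^(NF_i/10), G_i = 10^(G_i,dB/10)
  Stage 1: F_1 = 10^(2.34/10) = 1.714, G_1 = 10^(17.3/10) = 53.70
  Stage 2: F_2 = 10^(6.31/10) = 4.276, G_2 = 10^(−4.17/10) = 0.3828
  Stage 3: F_3 = 10^(5.38/10) = 3.451, G_3 = 10^(−5.38/10) = 0.2897
Friis cascade:
  F = 1.714 + (4.276 − 1)/53.70 + (3.451 − 1)/20.56 = 1.894
NF = 10 log₁₀(1.894) = 2.77 dB

2.77 dB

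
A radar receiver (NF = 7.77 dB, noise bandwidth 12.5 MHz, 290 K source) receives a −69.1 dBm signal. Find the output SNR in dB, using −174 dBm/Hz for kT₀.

26.2 dB

Noise floor: N = −174 + 10 log₁₀(B) + NF
10 log₁₀(1.25×10⁷) = 70.97 dB
N = −174 + 70.97 + 7.77 = −95.26 dBm
SNR = P_sig − N = −69.1 − (−95.26) = 26.16 dB → 26.2 dB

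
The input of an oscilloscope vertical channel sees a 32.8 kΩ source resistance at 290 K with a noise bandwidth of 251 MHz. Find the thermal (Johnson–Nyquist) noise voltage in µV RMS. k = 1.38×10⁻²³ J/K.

V_n = √(4kTRB)
4kTRB = 4 × 1.38×10⁻²³ × 290 × 3.28×10⁴ × 2.51×10⁸ = 1.32×10⁻⁷ V²
V_n = √(1.32×10⁻⁷) = 3.63×10⁻⁴ V = 363 µV

363 µV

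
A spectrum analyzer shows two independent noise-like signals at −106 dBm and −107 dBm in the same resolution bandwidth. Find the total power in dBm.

Convert to linear, add, convert back:
P₁ = 2.51×10⁻¹⁴ W, P₂ = 2.00×10⁻¹⁴ W
P_tot = 4.51×10⁻¹⁴ W → 10 log₁₀(P_tot / 10⁻³) = −103.5 dBm

−103.5 dBm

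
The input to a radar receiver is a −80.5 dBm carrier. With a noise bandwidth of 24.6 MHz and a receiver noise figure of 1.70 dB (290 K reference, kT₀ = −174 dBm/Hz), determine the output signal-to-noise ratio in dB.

Noise floor: N = −174 + 10 log₁₀(B) + NF
10 log₁₀(2.46×10⁷) = 73.91 dB
N = −174 + 73.91 + 1.70 = −98.39 dBm
SNR = P_sig − N = −80.5 − (−98.39) = 17.89 dB → 17.9 dB

17.9 dB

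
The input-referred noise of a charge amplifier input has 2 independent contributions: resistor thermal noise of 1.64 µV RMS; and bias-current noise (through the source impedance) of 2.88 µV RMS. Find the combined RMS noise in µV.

3.31 µV

Uncorrelated sources add in power (mean-square): V_tot = √(ΣV_i²)
V_tot = √[(1.64×10⁻⁶)² + (2.88×10⁻⁶)²] = 3.31×10⁻⁶ V = 3.31 µV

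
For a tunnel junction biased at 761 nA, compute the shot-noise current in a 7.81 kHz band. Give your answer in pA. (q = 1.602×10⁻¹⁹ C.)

I_n = √(2qI·B)
2qI·B = 2 × 1.602×10⁻¹⁹ × 7.61×10⁻⁷ × 7.81×10³ = 1.90×10⁻²¹ A²
I_n = √(1.90×10⁻²¹) = 4.36×10⁻¹¹ A = 43.6 pA

43.6 pA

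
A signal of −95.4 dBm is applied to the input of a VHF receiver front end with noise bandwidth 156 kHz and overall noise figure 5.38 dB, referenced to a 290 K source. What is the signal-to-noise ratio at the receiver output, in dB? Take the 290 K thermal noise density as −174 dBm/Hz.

21.3 dB

Noise floor: N = −174 + 10 log₁₀(B) + NF
10 log₁₀(1.56×10⁵) = 51.93 dB
N = −174 + 51.93 + 5.38 = −116.69 dBm
SNR = P_sig − N = −95.4 − (−116.69) = 21.29 dB → 21.3 dB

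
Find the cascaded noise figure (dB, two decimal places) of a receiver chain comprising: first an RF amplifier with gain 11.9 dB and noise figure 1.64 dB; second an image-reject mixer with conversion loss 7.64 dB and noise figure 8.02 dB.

Convert to linear (a loss of L dB is a gain of −L dB): F_i = 10^(NF_i/10), G_i = 10^(G_i,dB/10)
  Stage 1: F_1 = 10^(1.64/10) = 1.459, G_1 = 10^(11.9/10) = 15.49
  Stage 2: F_2 = 10^(8.02/10) = 6.339, G_2 = 10^(−7.64/10) = 0.1722
Friis cascade:
  F = 1.459 + (6.339 − 1)/15.49 = 1.804
NF = 10 log₁₀(1.804) = 2.56 dB

2.56 dB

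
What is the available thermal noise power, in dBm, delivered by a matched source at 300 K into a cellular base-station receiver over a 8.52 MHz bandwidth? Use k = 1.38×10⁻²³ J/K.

−104.5 dBm

P_n = kTB = 1.38×10⁻²³ × 300 × 8.52×10⁶ = 3.53×10⁻¹⁴ W
In dBm: 10 log₁₀(3.53×10⁻¹⁴ / 10⁻³) = −104.5 dBm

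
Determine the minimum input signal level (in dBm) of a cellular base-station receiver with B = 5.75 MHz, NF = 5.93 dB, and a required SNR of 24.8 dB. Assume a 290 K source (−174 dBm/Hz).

Sensitivity = −174 + 10 log₁₀(B) + NF + SNR_min
= −174 + 67.6 + 5.93 + 24.8
= −75.67 dBm → −75.7 dBm

−75.7 dBm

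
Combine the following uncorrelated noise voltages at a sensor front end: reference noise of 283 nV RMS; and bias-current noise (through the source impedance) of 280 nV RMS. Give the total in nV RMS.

Uncorrelated sources add in power (mean-square): V_tot = √(ΣV_i²)
V_tot = √[(2.83×10⁻⁷)² + (2.80×10⁻⁷)²] = 3.98×10⁻⁷ V = 398 nV

398 nV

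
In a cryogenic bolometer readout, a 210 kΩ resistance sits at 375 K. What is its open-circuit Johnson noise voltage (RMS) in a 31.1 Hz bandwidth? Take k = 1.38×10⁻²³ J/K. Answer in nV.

368 nV

V_n = √(4kTRB)
4kTRB = 4 × 1.38×10⁻²³ × 375 × 2.10×10⁵ × 3.11×10¹ = 1.35×10⁻¹³ V²
V_n = √(1.35×10⁻¹³) = 3.68×10⁻⁷ V = 368 nV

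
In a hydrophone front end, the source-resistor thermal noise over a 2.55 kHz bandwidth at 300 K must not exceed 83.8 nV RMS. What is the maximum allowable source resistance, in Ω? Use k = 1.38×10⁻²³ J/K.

Johnson–Nyquist: V_n = √(4kTRB) ⇒ R = V_n² / (4kTB)
4kTB = 4 × 1.38×10⁻²³ × 300 × 2.55×10³ = 4.22×10⁻¹⁷
R = (8.38×10⁻⁸)² / 4.22×10⁻¹⁷ = 1.66×10² Ω = 166 Ω

166 Ω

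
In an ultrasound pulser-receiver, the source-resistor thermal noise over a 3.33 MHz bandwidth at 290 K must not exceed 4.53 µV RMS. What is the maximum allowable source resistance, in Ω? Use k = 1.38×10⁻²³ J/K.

385 Ω

Johnson–Nyquist: V_n = √(4kTRB) ⇒ R = V_n² / (4kTB)
4kTB = 4 × 1.38×10⁻²³ × 290 × 3.33×10⁶ = 5.33×10⁻¹⁴
R = (4.53×10⁻⁶)² / 5.33×10⁻¹⁴ = 3.85×10² Ω = 385 Ω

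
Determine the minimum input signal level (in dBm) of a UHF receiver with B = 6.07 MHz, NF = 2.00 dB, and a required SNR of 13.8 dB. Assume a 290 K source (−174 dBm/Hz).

−90.4 dBm

Sensitivity = −174 + 10 log₁₀(B) + NF + SNR_min
= −174 + 67.83 + 2.00 + 13.8
= −90.37 dBm → −90.4 dBm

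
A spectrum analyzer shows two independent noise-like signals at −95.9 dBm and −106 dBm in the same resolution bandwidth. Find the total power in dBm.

−95.5 dBm

Convert to linear, add, convert back:
P₁ = 2.57×10⁻¹³ W, P₂ = 2.51×10⁻¹⁴ W
P_tot = 2.82×10⁻¹³ W → 10 log₁₀(P_tot / 10⁻³) = −95.5 dBm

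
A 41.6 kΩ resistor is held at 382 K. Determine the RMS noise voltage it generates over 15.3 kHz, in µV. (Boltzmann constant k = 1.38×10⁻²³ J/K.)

3.66 µV

V_n = √(4kTRB)
4kTRB = 4 × 1.38×10⁻²³ × 382 × 4.16×10⁴ × 1.53×10⁴ = 1.34×10⁻¹¹ V²
V_n = √(1.34×10⁻¹¹) = 3.66×10⁻⁶ V = 3.66 µV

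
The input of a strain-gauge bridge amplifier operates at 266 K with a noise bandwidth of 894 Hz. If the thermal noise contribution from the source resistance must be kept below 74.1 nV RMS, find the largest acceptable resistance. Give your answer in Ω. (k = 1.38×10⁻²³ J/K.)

Johnson–Nyquist: V_n = √(4kTRB) ⇒ R = V_n² / (4kTB)
4kTB = 4 × 1.38×10⁻²³ × 266 × 8.94×10² = 1.31×10⁻¹⁷
R = (7.41×10⁻⁸)² / 1.31×10⁻¹⁷ = 4.18×10² Ω = 418 Ω

418 Ω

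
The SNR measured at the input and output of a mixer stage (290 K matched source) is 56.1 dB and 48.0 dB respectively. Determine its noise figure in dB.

NF (dB) = SNR_in(dB) − SNR_out(dB) when the source is at T₀
NF = 56.1 − 48.0 = 8.1 dB

8.1 dB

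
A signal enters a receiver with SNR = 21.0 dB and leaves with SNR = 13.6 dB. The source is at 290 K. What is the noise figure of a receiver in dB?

NF (dB) = SNR_in(dB) − SNR_out(dB) when the source is at T₀
NF = 21.0 − 13.6 = 7.4 dB

7.4 dB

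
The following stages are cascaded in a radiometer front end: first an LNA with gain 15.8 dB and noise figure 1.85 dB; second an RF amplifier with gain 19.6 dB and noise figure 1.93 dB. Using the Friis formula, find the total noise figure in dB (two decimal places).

1.89 dB

Convert to linear (a loss of L dB is a gain of −L dB): F_i = 10^(NF_i/10), G_i = 10^(G_i,dB/10)
  Stage 1: F_1 = 10^(1.85/10) = 1.531, G_1 = 10^(15.8/10) = 38.02
  Stage 2: F_2 = 10^(1.93/10) = 1.560, G_2 = 10^(19.6/10) = 91.20
Friis cascade:
  F = 1.531 + (1.560 − 1)/38.02 = 1.546
NF = 10 log₁₀(1.546) = 1.89 dB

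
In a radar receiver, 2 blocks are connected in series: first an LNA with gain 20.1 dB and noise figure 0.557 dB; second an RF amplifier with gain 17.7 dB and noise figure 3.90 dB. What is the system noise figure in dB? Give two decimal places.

Convert to linear (a loss of L dB is a gain of −L dB): F_i = 10^(NF_i/10), G_i = 10^(G_i,dB/10)
  Stage 1: F_1 = 10^(0.557/10) = 1.137, G_1 = 10^(20.1/10) = 102.3
  Stage 2: F_2 = 10^(3.90/10) = 2.455, G_2 = 10^(17.7/10) = 58.88
Friis cascade:
  F = 1.137 + (2.455 − 1)/102.3 = 1.151
NF = 10 log₁₀(1.151) = 0.61 dB

0.61 dB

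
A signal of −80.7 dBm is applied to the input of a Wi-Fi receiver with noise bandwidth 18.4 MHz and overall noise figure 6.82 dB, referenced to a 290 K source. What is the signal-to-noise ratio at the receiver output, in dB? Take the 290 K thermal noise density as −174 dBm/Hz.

Noise floor: N = −174 + 10 log₁₀(B) + NF
10 log₁₀(1.84×10⁷) = 72.65 dB
N = −174 + 72.65 + 6.82 = −94.53 dBm
SNR = P_sig − N = −80.7 − (−94.53) = 13.83 dB → 13.8 dB

13.8 dB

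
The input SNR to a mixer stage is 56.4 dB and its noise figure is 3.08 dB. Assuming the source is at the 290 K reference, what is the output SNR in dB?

By definition F = SNR_in/SNR_out, so in dB: SNR_out = SNR_in − NF
SNR_out = 56.4 − 3.08 = 53.32 dB

53.32 dB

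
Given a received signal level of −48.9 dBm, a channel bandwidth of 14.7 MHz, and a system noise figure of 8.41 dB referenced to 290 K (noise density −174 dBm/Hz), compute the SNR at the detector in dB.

Noise floor: N = −174 + 10 log₁₀(B) + NF
10 log₁₀(1.47×10⁷) = 71.67 dB
N = −174 + 71.67 + 8.41 = −93.92 dBm
SNR = P_sig − N = −48.9 − (−93.92) = 45.02 dB → 45.0 dB

45.0 dB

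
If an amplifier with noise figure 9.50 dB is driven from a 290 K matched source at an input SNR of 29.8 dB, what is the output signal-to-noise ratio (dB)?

By definition F = SNR_in/SNR_out, so in dB: SNR_out = SNR_in − NF
SNR_out = 29.8 − 9.50 = 20.30 dB

20.30 dB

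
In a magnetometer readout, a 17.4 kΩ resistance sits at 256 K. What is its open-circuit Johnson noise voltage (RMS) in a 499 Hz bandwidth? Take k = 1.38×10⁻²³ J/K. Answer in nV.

350 nV

V_n = √(4kTRB)
4kTRB = 4 × 1.38×10⁻²³ × 256 × 1.74×10⁴ × 4.99×10² = 1.23×10⁻¹³ V²
V_n = √(1.23×10⁻¹³) = 3.50×10⁻⁷ V = 350 nV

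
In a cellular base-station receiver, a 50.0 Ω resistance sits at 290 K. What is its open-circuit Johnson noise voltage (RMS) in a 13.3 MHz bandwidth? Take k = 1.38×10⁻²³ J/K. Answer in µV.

V_n = √(4kTRB)
4kTRB = 4 × 1.38×10⁻²³ × 290 × 5.00×10¹ × 1.33×10⁷ = 1.06×10⁻¹¹ V²
V_n = √(1.06×10⁻¹¹) = 3.26×10⁻⁶ V = 3.26 µV

3.26 µV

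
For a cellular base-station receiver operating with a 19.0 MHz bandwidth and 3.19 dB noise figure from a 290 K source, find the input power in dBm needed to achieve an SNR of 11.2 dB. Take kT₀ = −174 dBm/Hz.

−86.8 dBm

Sensitivity = −174 + 10 log₁₀(B) + NF + SNR_min
= −174 + 72.79 + 3.19 + 11.2
= −86.82 dBm → −86.8 dBm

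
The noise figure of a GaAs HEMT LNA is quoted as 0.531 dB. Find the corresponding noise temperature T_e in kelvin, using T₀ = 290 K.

37.7 K

F = 10^(0.531/10) = 1.13006
T_e = (F − 1)·T₀ = (1.13006 − 1) × 290 = 37.7 K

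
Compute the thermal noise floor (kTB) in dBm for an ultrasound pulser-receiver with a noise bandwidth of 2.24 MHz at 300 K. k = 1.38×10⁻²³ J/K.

−110.3 dBm

P_n = kTB = 1.38×10⁻²³ × 300 × 2.24×10⁶ = 9.27×10⁻¹⁵ W
In dBm: 10 log₁₀(9.27×10⁻¹⁵ / 10⁻³) = −110.3 dBm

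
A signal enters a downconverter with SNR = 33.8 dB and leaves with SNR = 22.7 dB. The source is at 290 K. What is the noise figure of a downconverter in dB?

NF (dB) = SNR_in(dB) − SNR_out(dB) when the source is at T₀
NF = 33.8 − 22.7 = 11.1 dB

11.1 dB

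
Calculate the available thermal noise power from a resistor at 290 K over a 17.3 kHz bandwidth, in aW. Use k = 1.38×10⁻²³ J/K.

P_n = kTB = 1.38×10⁻²³ × 290 × 1.73×10⁴ = 6.92×10⁻¹⁷ W = 69.2 aW

69.2 aW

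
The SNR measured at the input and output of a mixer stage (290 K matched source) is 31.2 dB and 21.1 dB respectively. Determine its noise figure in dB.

NF (dB) = SNR_in(dB) − SNR_out(dB) when the source is at T₀
NF = 31.2 − 21.1 = 10.1 dB

10.1 dB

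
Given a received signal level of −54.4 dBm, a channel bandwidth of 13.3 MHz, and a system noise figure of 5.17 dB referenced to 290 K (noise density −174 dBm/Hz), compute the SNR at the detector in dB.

Noise floor: N = −174 + 10 log₁₀(B) + NF
10 log₁₀(1.33×10⁷) = 71.24 dB
N = −174 + 71.24 + 5.17 = −97.59 dBm
SNR = P_sig − N = −54.4 − (−97.59) = 43.19 dB → 43.2 dB

43.2 dB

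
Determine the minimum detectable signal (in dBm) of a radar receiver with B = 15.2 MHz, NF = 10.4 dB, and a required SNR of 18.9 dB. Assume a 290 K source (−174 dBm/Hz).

−72.9 dBm

Sensitivity = −174 + 10 log₁₀(B) + NF + SNR_min
= −174 + 71.82 + 10.4 + 18.9
= −72.88 dBm → −72.9 dBm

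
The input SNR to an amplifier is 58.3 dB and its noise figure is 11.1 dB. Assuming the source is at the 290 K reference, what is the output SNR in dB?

By definition F = SNR_in/SNR_out, so in dB: SNR_out = SNR_in − NF
SNR_out = 58.3 − 11.1 = 47.2 dB

47.2 dB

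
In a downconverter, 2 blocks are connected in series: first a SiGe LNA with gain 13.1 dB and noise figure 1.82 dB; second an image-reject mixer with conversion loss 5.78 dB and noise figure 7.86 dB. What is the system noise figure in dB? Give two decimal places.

2.48 dB

Convert to linear (a loss of L dB is a gain of −L dB): F_i = 10^(NF_i/10), G_i = 10^(G_i,dB/10)
  Stage 1: F_1 = 10^(1.82/10) = 1.521, G_1 = 10^(13.1/10) = 20.42
  Stage 2: F_2 = 10^(7.86/10) = 6.109, G_2 = 10^(−5.78/10) = 0.2642
Friis cascade:
  F = 1.521 + (6.109 − 1)/20.42 = 1.771
NF = 10 log₁₀(1.771) = 2.48 dB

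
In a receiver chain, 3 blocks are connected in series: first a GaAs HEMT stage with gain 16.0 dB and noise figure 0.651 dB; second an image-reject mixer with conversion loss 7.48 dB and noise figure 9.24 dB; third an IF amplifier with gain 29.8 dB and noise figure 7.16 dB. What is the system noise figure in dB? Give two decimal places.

2.87 dB

Convert to linear (a loss of L dB is a gain of −L dB): F_i = 10^(NF_i/10), G_i = 10^(G_i,dB/10)
  Stage 1: F_1 = 10^(0.651/10) = 1.162, G_1 = 10^(16.0/10) = 39.81
  Stage 2: F_2 = 10^(9.24/10) = 8.395, G_2 = 10^(−7.48/10) = 0.1786
  Stage 3: F_3 = 10^(7.16/10) = 5.200, G_3 = 10^(29.8/10) = 955.0
Friis cascade:
  F = 1.162 + (8.395 − 1)/39.81 + (5.200 − 1)/7.112 = 1.938
NF = 10 log₁₀(1.938) = 2.87 dB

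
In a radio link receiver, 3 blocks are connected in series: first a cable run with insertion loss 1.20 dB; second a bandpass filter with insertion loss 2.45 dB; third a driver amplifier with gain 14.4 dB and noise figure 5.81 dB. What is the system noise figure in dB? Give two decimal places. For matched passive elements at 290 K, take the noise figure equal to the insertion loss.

9.46 dB

Convert to linear (a loss of L dB is a gain of −L dB): F_i = 10^(NF_i/10), G_i = 10^(G_i,dB/10)
  Stage 1: F_1 = 10^(1.20/10) = 1.318, G_1 = 10^(−1.20/10) = 0.7586
  Stage 2: F_2 = 10^(2.45/10) = 1.758, G_2 = 10^(−2.45/10) = 0.5689
  Stage 3: F_3 = 10^(5.81/10) = 3.811, G_3 = 10^(14.4/10) = 27.54
Friis cascade:
  F = 1.318 + (1.758 − 1)/0.7586 + (3.811 − 1)/0.4315 = 8.831
NF = 10 log₁₀(8.831) = 9.46 dB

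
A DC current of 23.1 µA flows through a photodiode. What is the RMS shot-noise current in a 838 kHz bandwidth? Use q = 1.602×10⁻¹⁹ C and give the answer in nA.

I_n = √(2qI·B)
2qI·B = 2 × 1.602×10⁻¹⁹ × 2.31×10⁻⁵ × 8.38×10⁵ = 6.20×10⁻¹⁸ A²
I_n = √(6.20×10⁻¹⁸) = 2.49×10⁻⁹ A = 2.49 nA

2.49 nA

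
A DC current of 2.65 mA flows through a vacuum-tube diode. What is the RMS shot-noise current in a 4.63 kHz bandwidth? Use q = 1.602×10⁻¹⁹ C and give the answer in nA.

1.98 nA

I_n = √(2qI·B)
2qI·B = 2 × 1.602×10⁻¹⁹ × 2.65×10⁻³ × 4.63×10³ = 3.93×10⁻¹⁸ A²
I_n = √(3.93×10⁻¹⁸) = 1.98×10⁻⁹ A = 1.98 nA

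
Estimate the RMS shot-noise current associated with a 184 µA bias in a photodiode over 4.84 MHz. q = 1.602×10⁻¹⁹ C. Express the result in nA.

16.9 nA

I_n = √(2qI·B)
2qI·B = 2 × 1.602×10⁻¹⁹ × 1.84×10⁻⁴ × 4.84×10⁶ = 2.85×10⁻¹⁶ A²
I_n = √(2.85×10⁻¹⁶) = 1.69×10⁻⁸ A = 16.9 nA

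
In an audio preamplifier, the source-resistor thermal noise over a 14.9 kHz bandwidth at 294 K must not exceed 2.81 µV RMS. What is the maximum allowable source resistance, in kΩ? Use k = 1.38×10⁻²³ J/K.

32.7 kΩ

Johnson–Nyquist: V_n = √(4kTRB) ⇒ R = V_n² / (4kTB)
4kTB = 4 × 1.38×10⁻²³ × 294 × 1.49×10⁴ = 2.42×10⁻¹⁶
R = (2.81×10⁻⁶)² / 2.42×10⁻¹⁶ = 3.27×10⁴ Ω = 32.7 kΩ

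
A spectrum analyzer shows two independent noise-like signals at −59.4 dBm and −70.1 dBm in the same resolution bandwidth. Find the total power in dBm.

Convert to linear, add, convert back:
P₁ = 1.15×10⁻⁹ W, P₂ = 9.77×10⁻¹¹ W
P_tot = 1.25×10⁻⁹ W → 10 log₁₀(P_tot / 10⁻³) = −59.0 dBm

−59.0 dBm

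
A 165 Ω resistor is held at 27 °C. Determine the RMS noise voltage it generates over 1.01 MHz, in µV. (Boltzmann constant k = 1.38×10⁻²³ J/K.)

T = 27 °C + 273.15 = 300.15 K
V_n = √(4kTRB)
4kTRB = 4 × 1.38×10⁻²³ × 300.15 × 1.65×10² × 1.01×10⁶ = 2.76×10⁻¹² V²
V_n = √(2.76×10⁻¹²) = 1.66×10⁻⁶ V = 1.66 µV

1.66 µV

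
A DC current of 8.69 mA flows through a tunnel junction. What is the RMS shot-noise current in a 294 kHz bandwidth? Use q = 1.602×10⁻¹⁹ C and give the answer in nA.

28.6 nA

I_n = √(2qI·B)
2qI·B = 2 × 1.602×10⁻¹⁹ × 8.69×10⁻³ × 2.94×10⁵ = 8.19×10⁻¹⁶ A²
I_n = √(8.19×10⁻¹⁶) = 2.86×10⁻⁸ A = 28.6 nA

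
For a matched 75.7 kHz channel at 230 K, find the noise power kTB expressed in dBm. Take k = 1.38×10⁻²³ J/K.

−126.2 dBm

P_n = kTB = 1.38×10⁻²³ × 230 × 7.57×10⁴ = 2.40×10⁻¹⁶ W
In dBm: 10 log₁₀(2.40×10⁻¹⁶ / 10⁻³) = −126.2 dBm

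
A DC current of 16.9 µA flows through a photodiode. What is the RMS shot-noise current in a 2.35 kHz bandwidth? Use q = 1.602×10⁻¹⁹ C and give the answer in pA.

113 pA

I_n = √(2qI·B)
2qI·B = 2 × 1.602×10⁻¹⁹ × 1.69×10⁻⁵ × 2.35×10³ = 1.27×10⁻²⁰ A²
I_n = √(1.27×10⁻²⁰) = 1.13×10⁻¹⁰ A = 113 pA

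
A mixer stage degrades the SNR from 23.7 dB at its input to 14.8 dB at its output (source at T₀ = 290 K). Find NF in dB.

8.9 dB

NF (dB) = SNR_in(dB) − SNR_out(dB) when the source is at T₀
NF = 23.7 − 14.8 = 8.9 dB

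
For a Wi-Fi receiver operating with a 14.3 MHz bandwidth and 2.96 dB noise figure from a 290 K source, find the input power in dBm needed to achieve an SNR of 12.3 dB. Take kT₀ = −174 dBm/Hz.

−87.2 dBm

Sensitivity = −174 + 10 log₁₀(B) + NF + SNR_min
= −174 + 71.55 + 2.96 + 12.3
= −87.19 dBm → −87.2 dBm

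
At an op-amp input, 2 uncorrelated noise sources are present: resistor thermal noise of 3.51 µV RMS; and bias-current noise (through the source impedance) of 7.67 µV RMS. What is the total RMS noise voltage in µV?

8.43 µV

Uncorrelated sources add in power (mean-square): V_tot = √(ΣV_i²)
V_tot = √[(3.51×10⁻⁶)² + (7.67×10⁻⁶)²] = 8.43×10⁻⁶ V = 8.43 µV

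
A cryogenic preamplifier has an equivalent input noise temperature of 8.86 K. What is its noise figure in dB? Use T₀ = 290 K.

F = 1 + T_e/T₀ = 1 + 8.86/290 = 1.03055
NF = 10 log₁₀(1.03055) = 0.131 dB

0.131 dB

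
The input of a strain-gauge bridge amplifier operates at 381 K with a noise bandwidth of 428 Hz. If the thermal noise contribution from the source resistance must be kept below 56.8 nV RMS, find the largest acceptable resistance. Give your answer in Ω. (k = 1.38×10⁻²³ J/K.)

Johnson–Nyquist: V_n = √(4kTRB) ⇒ R = V_n² / (4kTB)
4kTB = 4 × 1.38×10⁻²³ × 381 × 4.28×10² = 9.00×10⁻¹⁸
R = (5.68×10⁻⁸)² / 9.00×10⁻¹⁸ = 3.58×10² Ω = 358 Ω

358 Ω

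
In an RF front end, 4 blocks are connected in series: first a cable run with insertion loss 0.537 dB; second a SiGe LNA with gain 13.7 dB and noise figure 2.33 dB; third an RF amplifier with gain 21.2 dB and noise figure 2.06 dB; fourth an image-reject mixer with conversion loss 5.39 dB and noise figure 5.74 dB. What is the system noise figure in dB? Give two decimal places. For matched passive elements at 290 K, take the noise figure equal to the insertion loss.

2.93 dB

Convert to linear (a loss of L dB is a gain of −L dB): F_i = 10^(NF_i/10), G_i = 10^(G_i,dB/10)
  Stage 1: F_1 = 10^(0.537/10) = 1.132, G_1 = 10^(−0.537/10) = 0.8837
  Stage 2: F_2 = 10^(2.33/10) = 1.710, G_2 = 10^(13.7/10) = 23.44
  Stage 3: F_3 = 10^(2.06/10) = 1.607, G_3 = 10^(21.2/10) = 131.8
  Stage 4: F_4 = 10^(5.74/10) = 3.750, G_4 = 10^(−5.39/10) = 0.2891
Friis cascade:
  F = 1.132 + (1.710 − 1)/0.8837 + (1.607 − 1)/20.72 + (3.750 − 1)/2731 = 1.965
NF = 10 log₁₀(1.965) = 2.93 dB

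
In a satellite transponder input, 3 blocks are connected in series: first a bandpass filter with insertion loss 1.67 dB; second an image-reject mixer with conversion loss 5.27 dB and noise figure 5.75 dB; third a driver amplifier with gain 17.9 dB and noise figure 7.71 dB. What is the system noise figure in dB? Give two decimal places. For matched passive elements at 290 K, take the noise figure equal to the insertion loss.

14.74 dB

Convert to linear (a loss of L dB is a gain of −L dB): F_i = 10^(NF_i/10), G_i = 10^(G_i,dB/10)
  Stage 1: F_1 = 10^(1.67/10) = 1.469, G_1 = 10^(−1.67/10) = 0.6808
  Stage 2: F_2 = 10^(5.75/10) = 3.758, G_2 = 10^(−5.27/10) = 0.2972
  Stage 3: F_3 = 10^(7.71/10) = 5.902, G_3 = 10^(17.9/10) = 61.66
Friis cascade:
  F = 1.469 + (3.758 − 1)/0.6808 + (5.902 − 1)/0.2023 = 29.75
NF = 10 log₁₀(29.75) = 14.74 dB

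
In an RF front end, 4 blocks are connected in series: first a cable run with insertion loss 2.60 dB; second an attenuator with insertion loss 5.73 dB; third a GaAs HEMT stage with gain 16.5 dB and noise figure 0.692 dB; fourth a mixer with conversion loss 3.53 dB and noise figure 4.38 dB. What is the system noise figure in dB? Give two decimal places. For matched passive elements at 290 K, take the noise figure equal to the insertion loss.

9.16 dB

Convert to linear (a loss of L dB is a gain of −L dB): F_i = 10^(NF_i/10), G_i = 10^(G_i,dB/10)
  Stage 1: F_1 = 10^(2.60/10) = 1.820, G_1 = 10^(−2.60/10) = 0.5495
  Stage 2: F_2 = 10^(5.73/10) = 3.741, G_2 = 10^(−5.73/10) = 0.2673
  Stage 3: F_3 = 10^(0.692/10) = 1.173, G_3 = 10^(16.5/10) = 44.67
  Stage 4: F_4 = 10^(4.38/10) = 2.742, G_4 = 10^(−3.53/10) = 0.4436
Friis cascade:
  F = 1.820 + (3.741 − 1)/0.5495 + (1.173 − 1)/0.1469 + (2.742 − 1)/6.561 = 8.249
NF = 10 log₁₀(8.249) = 9.16 dB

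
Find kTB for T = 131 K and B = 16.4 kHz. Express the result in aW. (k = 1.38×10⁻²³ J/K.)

P_n = kTB = 1.38×10⁻²³ × 131 × 1.64×10⁴ = 2.96×10⁻¹⁷ W = 29.6 aW

29.6 aW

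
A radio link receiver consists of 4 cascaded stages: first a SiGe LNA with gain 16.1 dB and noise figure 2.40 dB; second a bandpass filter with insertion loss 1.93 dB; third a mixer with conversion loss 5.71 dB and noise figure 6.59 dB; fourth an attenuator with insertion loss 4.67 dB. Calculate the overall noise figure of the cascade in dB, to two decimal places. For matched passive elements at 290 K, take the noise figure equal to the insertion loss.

Convert to linear (a loss of L dB is a gain of −L dB): F_i = 10^(NF_i/10), G_i = 10^(G_i,dB/10)
  Stage 1: F_1 = 10^(2.40/10) = 1.738, G_1 = 10^(16.1/10) = 40.74
  Stage 2: F_2 = 10^(1.93/10) = 1.560, G_2 = 10^(−1.93/10) = 0.6412
  Stage 3: F_3 = 10^(6.59/10) = 4.560, G_3 = 10^(−5.71/10) = 0.2685
  Stage 4: F_4 = 10^(4.67/10) = 2.931, G_4 = 10^(−4.67/10) = 0.3412
Friis cascade:
  F = 1.738 + (1.560 − 1)/40.74 + (4.560 − 1)/26.12 + (2.931 − 1)/7.015 = 2.163
NF = 10 log₁₀(2.163) = 3.35 dB

3.35 dB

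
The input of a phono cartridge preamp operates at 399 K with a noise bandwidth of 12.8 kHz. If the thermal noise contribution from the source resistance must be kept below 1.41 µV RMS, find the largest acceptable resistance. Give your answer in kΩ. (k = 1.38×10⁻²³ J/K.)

7.05 kΩ

Johnson–Nyquist: V_n = √(4kTRB) ⇒ R = V_n² / (4kTB)
4kTB = 4 × 1.38×10⁻²³ × 399 × 1.28×10⁴ = 2.82×10⁻¹⁶
R = (1.41×10⁻⁶)² / 2.82×10⁻¹⁶ = 7.05×10³ Ω = 7.05 kΩ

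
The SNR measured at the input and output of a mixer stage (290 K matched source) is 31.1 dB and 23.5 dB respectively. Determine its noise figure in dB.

7.6 dB

NF (dB) = SNR_in(dB) − SNR_out(dB) when the source is at T₀
NF = 31.1 − 23.5 = 7.6 dB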